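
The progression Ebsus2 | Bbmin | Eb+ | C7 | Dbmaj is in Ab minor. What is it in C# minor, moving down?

Ab minor down to C# minor is a diminished sixth; each chord root moves by that interval while the quality stays the same.
Ebsus2: root Eb down a diminished sixth → G#, giving G#sus2.
Bbmin: root Bb down a diminished sixth → D#, giving D#min.
Eb+: root Eb down a diminished sixth → G#, giving G#+.
C7: root C down a diminished sixth → E#, giving E#7.
Dbmaj: root Db down a diminished sixth → F#, giving F#maj.

G#sus2 D#min G#+ E#7 F#maj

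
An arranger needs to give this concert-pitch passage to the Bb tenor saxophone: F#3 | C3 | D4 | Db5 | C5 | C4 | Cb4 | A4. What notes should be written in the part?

G#4 D4 E5 Eb6 D6 D5 Db5 B5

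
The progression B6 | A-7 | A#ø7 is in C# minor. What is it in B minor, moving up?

A6 G-7 G#ø7

C# minor up to B minor is a minor seventh; each chord root moves by that interval while the quality stays the same.
B6: root B up a minor seventh → A, giving A6.
A-7: root A up a minor seventh → G, giving G-7.
A#ø7: root A# up a minor seventh → G#, giving G#ø7.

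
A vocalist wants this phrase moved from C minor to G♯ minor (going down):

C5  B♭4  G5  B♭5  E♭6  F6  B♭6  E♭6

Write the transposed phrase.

G#4 F#4 D#5 F#5 B5 C#6 F#6 B5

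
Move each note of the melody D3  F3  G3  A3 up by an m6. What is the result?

A minor sixth up from D3 gives Bb3.
F3 up a minor sixth is Db4.
G3 up a minor sixth is Eb4.
A3: a sixth up reaches F, and 8 semitones makes it F4.

Bb3 Db4 Eb4 F4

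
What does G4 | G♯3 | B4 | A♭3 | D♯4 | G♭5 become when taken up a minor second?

A minor second up from G4 gives Ab4.
A minor second up from G#3 gives A3.
A minor second up from B4 gives C5.
A minor second up from Ab3 gives Bbb3.
D#4: a second up reaches E, and 1 semitone makes it E4.
Gb5: a second up reaches A, and 1 semitone makes it Abb5.

Ab4 A3 C5 Bbb3 E4 Abb5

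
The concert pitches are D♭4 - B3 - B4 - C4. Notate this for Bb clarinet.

Eb4 C#4 C#5 D4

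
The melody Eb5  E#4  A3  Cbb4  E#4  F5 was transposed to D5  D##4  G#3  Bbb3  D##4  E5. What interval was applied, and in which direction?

From Eb5 to D5 is 2 letter names — a second of some quality.
D5 to Eb5 is 1 semitone, which makes it a minor second; the second version is lower, so the direction is down.
Checking another pair — F5 → E5 — gives the same interval.

down a minor second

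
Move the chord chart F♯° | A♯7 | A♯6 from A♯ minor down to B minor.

G° B7 B6

A♯ minor down to B minor is a major seventh; each chord root moves by that interval while the quality stays the same.
F♯°: root F♯ down a major seventh → G, giving G°.
A♯7: root A♯ down a major seventh → B, giving B7.
A♯6: root A♯ down a major seventh → B, giving B6.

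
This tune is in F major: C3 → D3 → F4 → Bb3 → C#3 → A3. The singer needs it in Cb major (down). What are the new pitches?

F major to Cb major down is an augmented fourth, so every note moves down by that interval.
C3 -> Gb2
D3 -> Ab2
F4 -> Cb4
Bb3 -> Fb3
C#3 -> G2
A3 -> Eb3

Gb2 Ab2 Cb4 Fb3 G2 Eb3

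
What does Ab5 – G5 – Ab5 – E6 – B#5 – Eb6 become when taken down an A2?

Gbb5 Fb5 Gbb5 Db6 A5 Dbb6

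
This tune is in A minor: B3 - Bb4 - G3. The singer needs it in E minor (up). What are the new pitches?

F#4 F5 D4

A minor to E minor up is a perfect fifth, so every note moves up by that interval.
B3 -> F#4
Bb4 -> F5
G3 -> D4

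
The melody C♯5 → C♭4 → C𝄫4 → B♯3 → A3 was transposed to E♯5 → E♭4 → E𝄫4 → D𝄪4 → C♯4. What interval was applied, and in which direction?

From C#5 to E#5 is 3 letter names — a third of some quality.
C#5 to E#5 is 4 semitones, which makes it a major third; the second version is higher, so the direction is up.
Checking another pair — A3 → C#4 — gives the same interval.

up a major third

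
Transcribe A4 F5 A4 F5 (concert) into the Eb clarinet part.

F#4 D5 F#4 D5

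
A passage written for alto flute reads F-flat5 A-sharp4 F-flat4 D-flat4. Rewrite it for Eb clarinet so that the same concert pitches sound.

First find concert pitch: the alto flute sounds a perfect fourth below written, so F-flat5 A-sharp4 F-flat4 D-flat4 sounds Cb5 E#4 Cb4 Ab3.
Then write for Eb clarinet: it sounds a minor third above written, so the part must be a minor third below concert.
Cb5 → Ab4
E#4 → C##4
Cb4 → Ab3
Ab3 → F3

Ab4 C##4 Ab3 F3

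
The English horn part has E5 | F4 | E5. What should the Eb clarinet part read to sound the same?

F#4 G3 F#4

First find concert pitch: the English horn sounds a perfect fifth below written, so E5 F4 E5 sounds A4 Bb3 A4.
Then write for Eb clarinet: it sounds a minor third above written, so the part must be a minor third below concert.
A4 → F#4
Bb3 → G3
A4 → F#4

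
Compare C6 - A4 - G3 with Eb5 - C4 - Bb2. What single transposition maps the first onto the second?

Take the first pair: C6 → Eb5. C to E spans 6 letter names, so the interval is some kind of sixth.
Eb5 to C6 is 9 semitones, which makes it a major sixth; the second version is lower, so the direction is down.
Checking another pair — G3 → Bb2 — gives the same interval.

down a major sixth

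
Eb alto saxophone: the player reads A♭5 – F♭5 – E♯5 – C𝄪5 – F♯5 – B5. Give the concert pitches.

Written C4 on the Eb alto saxophone sounds as Eb3, a major sixth lower; apply that shift to every note.
Ab5 gives Cb5
Fb5 gives Abb4
E#5 gives G#4
C##5 gives E#4
F#5 gives A4
B5 gives D5

Cb5 Abb4 G#4 E#4 A4 D5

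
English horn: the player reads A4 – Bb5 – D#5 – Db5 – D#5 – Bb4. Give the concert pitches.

Written C4 on the English horn sounds as F3, a perfect fifth lower; apply that shift to every note.
A4 -> D4
Bb5 -> Eb5
D#5 -> G#4
Db5 -> Gb4
D#5 -> G#4
Bb4 -> Eb4

D4 Eb5 G#4 Gb4 G#4 Eb4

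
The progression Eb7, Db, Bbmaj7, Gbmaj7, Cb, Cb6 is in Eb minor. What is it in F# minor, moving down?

F#7 E C#maj7 Amaj7 D D6

Eb minor down to F# minor is a diminished seventh; each chord root moves by that interval while the quality stays the same.
Eb7: root Eb down a diminished seventh → F#, giving F#7.
Db: root Db down a diminished seventh → E, giving E.
Bbmaj7: root Bb down a diminished seventh → C#, giving C#maj7.
Gbmaj7: root Gb down a diminished seventh → A, giving Amaj7.
Cb: root Cb down a diminished seventh → D, giving D.
Cb6: root Cb down a diminished seventh → D, giving D6.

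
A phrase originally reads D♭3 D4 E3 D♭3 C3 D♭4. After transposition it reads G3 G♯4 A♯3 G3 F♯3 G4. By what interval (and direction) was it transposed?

up an augmented fourth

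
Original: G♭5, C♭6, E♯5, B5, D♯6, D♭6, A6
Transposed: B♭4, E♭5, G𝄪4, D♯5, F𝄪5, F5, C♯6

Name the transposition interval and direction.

From Gb5 to Bb4 is 6 letter names — a sixth of some quality.
Bb4 to Gb5 is 8 semitones, which makes it a minor sixth; the second version is lower, so the direction is down.
Checking another pair — A6 → C#6 — gives the same interval.

down a minor sixth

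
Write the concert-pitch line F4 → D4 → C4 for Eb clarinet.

D4 B3 A3

The Eb clarinet sounds a minor third above written, so the written part must be a minor third below concert — transpose each note down.
F4 -> D4
D4 -> B3
C4 -> A3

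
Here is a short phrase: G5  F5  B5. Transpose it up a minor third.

Bb5 Ab5 D6

G5: a third up reaches B, and 3 semitones makes it Bb5.
A minor third up from F5 gives Ab5.
A minor third up from B5 gives D6.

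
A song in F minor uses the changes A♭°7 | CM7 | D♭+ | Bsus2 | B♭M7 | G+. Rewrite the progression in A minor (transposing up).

C°7 EM7 F+ D#sus2 DM7 B+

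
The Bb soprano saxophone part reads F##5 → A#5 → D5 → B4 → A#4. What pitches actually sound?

E#5 G#5 C5 A4 G#4

Written C4 on the Bb soprano saxophone sounds as Bb3, a major second lower; apply that shift to every note.
F##5 gives E#5
A#5 gives G#5
D5 gives C5
B4 gives A4
A#4 gives G#4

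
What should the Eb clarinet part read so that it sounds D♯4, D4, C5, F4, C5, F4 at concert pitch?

The Eb clarinet sounds a minor third above written, so the written part must be a minor third below concert — transpose each note down.
D#4 to B#3
D4 to B3
C5 to A4
F4 to D4
C5 to A4
F4 to D4

B#3 B3 A4 D4 A4 D4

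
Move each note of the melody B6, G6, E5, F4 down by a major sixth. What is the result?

D6 Bb5 G4 Ab3

B6 to D6
G6 to Bb5
E5 to G4
F4 to Ab3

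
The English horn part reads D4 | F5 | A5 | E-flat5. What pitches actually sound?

Written C4 on the English horn sounds as F3, a perfect fifth lower; apply that shift to every note.
D4 becomes G3
F5 becomes Bb4
A5 becomes D5
Eb5 becomes Ab4

G3 Bb4 D5 Ab4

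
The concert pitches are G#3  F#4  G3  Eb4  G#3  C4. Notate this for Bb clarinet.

The Bb clarinet sounds a major second below written, so the written part must be a major second above concert — transpose each note up.
G#3 → A#3
F#4 → G#4
G3 → A3
Eb4 → F4
G#3 → A#3
C4 → D4

A#3 G#4 A3 F4 A#3 D4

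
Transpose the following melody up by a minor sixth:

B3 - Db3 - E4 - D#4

B3 up a minor sixth is G4.
Db3: a sixth up reaches B, and 8 semitones makes it Bbb3.
E4: a sixth up reaches C, and 8 semitones makes it C5.
D#4: a sixth up reaches B, and 8 semitones makes it B4.

G4 Bbb3 C5 B4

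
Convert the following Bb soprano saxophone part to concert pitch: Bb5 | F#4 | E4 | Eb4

Written C4 on the Bb soprano saxophone sounds as Bb3, a major second lower; apply that shift to every note.
Bb5 gives Ab5
F#4 gives E4
E4 gives D4
Eb4 gives Db4

Ab5 E4 D4 Db4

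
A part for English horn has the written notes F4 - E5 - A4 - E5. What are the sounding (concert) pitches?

Written C4 on the English horn sounds as F3, a perfect fifth lower; apply that shift to every note.
F4 → Bb3
E5 → A4
A4 → D4
E5 → A4

Bb3 A4 D4 A4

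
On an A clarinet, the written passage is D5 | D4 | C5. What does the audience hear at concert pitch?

The A clarinet sounds a minor third below written, so transpose each written note down a minor third.
D5 gives B4
D4 gives B3
C5 gives A4

B4 B3 A4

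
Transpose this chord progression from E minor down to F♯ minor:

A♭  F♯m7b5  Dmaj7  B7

E minor down to F♯ minor is a minor seventh; each chord root moves by that interval while the quality stays the same.
A♭: root A♭ down a minor seventh → Bb, giving Bb.
F♯m7b5: root F♯ down a minor seventh → G#, giving G#m7b5.
Dmaj7: root D down a minor seventh → E, giving Emaj7.
B7: root B down a minor seventh → C#, giving C#7.

Bb G#m7b5 Emaj7 C#7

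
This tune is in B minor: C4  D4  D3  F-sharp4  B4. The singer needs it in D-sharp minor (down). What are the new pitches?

From B down to D-sharp is a minor sixth; apply that to each pitch.
C4 -> E3
D4 -> F#3
D3 -> F#2
F#4 -> A#3
B4 -> D#4

E3 F#3 F#2 A#3 D#4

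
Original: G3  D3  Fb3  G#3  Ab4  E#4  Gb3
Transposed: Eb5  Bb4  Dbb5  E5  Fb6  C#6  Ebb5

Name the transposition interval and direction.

From G3 to Eb5 is 13 letter names — a thirteenth of some quality.
G3 to Eb5 is 20 semitones, which makes it a minor thirteenth; the second version is higher, so the direction is up.
Checking another pair — Gb3 → Ebb5 — gives the same interval.

up a minor thirteenth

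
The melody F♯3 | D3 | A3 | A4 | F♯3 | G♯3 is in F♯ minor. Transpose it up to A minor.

F♯ minor to A minor up is a minor third, so every note moves up by that interval.
F#3 -> A3
D3 -> F3
A3 -> C4
A4 -> C5
F#3 -> A3
G#3 -> B3

A3 F3 C4 C5 A3 B3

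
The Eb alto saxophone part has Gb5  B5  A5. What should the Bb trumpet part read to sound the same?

First find concert pitch: the Eb alto saxophone sounds a major sixth below written, so Gb5 B5 A5 sounds Bbb4 D5 C5.
Then write for Bb trumpet: it sounds a major second below written, so the part must be a major second above concert.
Bbb4 → Cb5
D5 → E5
C5 → D5

Cb5 E5 D5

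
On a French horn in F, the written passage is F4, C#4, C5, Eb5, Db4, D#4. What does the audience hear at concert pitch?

Bb3 F#3 F4 Ab4 Gb3 G#3

The French horn in F sounds a perfect fifth below written, so transpose each written note down a perfect fifth.
F4 to Bb3
C#4 to F#3
C5 to F4
Eb5 to Ab4
Db4 to Gb3
D#4 to G#3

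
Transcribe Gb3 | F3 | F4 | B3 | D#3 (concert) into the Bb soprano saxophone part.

Ab3 G3 G4 C#4 E#3

Written C4 sounds as Bb3 on the Bb soprano saxophone, so concert pitches are written a major second up.
Gb3 becomes Ab3
F3 becomes G3
F4 becomes G4
B3 becomes C#4
D#3 becomes E#3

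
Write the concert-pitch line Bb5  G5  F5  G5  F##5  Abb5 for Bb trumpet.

C6 A5 G5 A5 G##5 Bbb5

The Bb trumpet sounds a major second below written, so the written part must be a major second above concert — transpose each note up.
Bb5 → C6
G5 → A5
F5 → G5
G5 → A5
F##5 → G##5
Abb5 → Bbb5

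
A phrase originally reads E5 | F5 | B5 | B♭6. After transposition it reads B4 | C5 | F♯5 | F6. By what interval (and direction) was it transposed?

From E5 to B4 is 4 letter names — a fourth of some quality.
B4 to E5 is 5 semitones, which makes it a perfect fourth; the second version is lower, so the direction is down.
Checking another pair — Bb6 → F6 — gives the same interval.

down a perfect fourth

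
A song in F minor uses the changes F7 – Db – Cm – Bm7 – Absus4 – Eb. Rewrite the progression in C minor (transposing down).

C7 Ab Gm F#m7 Ebsus4 Bb

F minor down to C minor is a perfect fourth; each chord root moves by that interval while the quality stays the same.
F7: root F down a perfect fourth → C, giving C7.
Db: root Db down a perfect fourth → Ab, giving Ab.
Cm: root C down a perfect fourth → G, giving Gm.
Bm7: root B down a perfect fourth → F#, giving F#m7.
Absus4: root Ab down a perfect fourth → Eb, giving Ebsus4.
Eb: root Eb down a perfect fourth → Bb, giving Bb.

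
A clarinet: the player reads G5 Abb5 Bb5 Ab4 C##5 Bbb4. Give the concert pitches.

E5 Fb5 G5 F4 A##4 Gb4

Written C4 on the A clarinet sounds as A3, a minor third lower; apply that shift to every note.
G5 becomes E5
Abb5 becomes Fb5
Bb5 becomes G5
Ab4 becomes F4
C##5 becomes A##4
Bbb4 becomes Gb4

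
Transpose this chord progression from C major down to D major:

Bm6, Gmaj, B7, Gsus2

C major down to D major is a minor seventh; each chord root moves by that interval while the quality stays the same.
Bm6: root B down a minor seventh → C#, giving C#m6.
Gmaj: root G down a minor seventh → A, giving Amaj.
B7: root B down a minor seventh → C#, giving C#7.
Gsus2: root G down a minor seventh → A, giving Asus2.

C#m6 Amaj C#7 Asus2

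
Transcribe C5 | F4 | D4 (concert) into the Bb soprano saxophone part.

The Bb soprano saxophone sounds a major second below written, so the written part must be a major second above concert — transpose each note up.
C5 → D5
F4 → G4
D4 → E4

D5 G4 E4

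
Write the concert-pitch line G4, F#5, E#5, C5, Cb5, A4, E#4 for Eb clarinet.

The Eb clarinet sounds a minor third above written, so the written part must be a minor third below concert — transpose each note down.
G4 → E4
F#5 → D#5
E#5 → C##5
C5 → A4
Cb5 → Ab4
A4 → F#4
E#4 → C##4

E4 D#5 C##5 A4 Ab4 F#4 C##4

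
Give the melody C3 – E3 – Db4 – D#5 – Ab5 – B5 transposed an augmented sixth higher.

A#3 C##4 B4 B##5 F#6 G##6

An augmented sixth up from C3 gives A#3.
E3 up an augmented sixth is C##4.
Db4: a sixth up reaches B, and 10 semitones makes it B4.
D#5: a sixth up reaches B, and 10 semitones makes it B##5.
Ab5 up an augmented sixth is F#6.
B5: a sixth up reaches G, and 10 semitones makes it G##6.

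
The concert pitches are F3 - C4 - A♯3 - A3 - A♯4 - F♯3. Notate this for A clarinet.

Ab3 Eb4 C#4 C4 C#5 A3

The A clarinet sounds a minor third below written, so the written part must be a minor third above concert — transpose each note up.
F3 to Ab3
C4 to Eb4
A#3 to C#4
A3 to C4
A#4 to C#5
F#3 to A3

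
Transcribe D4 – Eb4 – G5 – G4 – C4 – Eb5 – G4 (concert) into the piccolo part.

The piccolo sounds a perfect octave above written, so the written part must be a perfect octave below concert — transpose each note down.
D4 becomes D3
Eb4 becomes Eb3
G5 becomes G4
G4 becomes G3
C4 becomes C3
Eb5 becomes Eb4
G4 becomes G3

D3 Eb3 G4 G3 C3 Eb4 G3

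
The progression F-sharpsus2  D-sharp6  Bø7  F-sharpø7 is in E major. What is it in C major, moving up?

E major up to C major is a minor sixth; each chord root moves by that interval while the quality stays the same.
F-sharpsus2: root F-sharp up a minor sixth → D, giving Dsus2.
D-sharp6: root D-sharp up a minor sixth → B, giving B6.
Bø7: root B up a minor sixth → G, giving Gø7.
F-sharpø7: root F-sharp up a minor sixth → D, giving Dø7.

Dsus2 B6 Gø7 Dø7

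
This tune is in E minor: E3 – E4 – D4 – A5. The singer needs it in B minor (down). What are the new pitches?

E minor to B minor down is a perfect fourth, so every note moves down by that interval.
E3 to B2
E4 to B3
D4 to A3
A5 to E5

B2 B3 A3 E5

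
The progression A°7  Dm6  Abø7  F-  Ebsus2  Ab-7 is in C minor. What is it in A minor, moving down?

C minor down to A minor is a minor third; each chord root moves by that interval while the quality stays the same.
A°7: root A down a minor third → F#, giving F#°7.
Dm6: root D down a minor third → B, giving Bm6.
Abø7: root Ab down a minor third → F, giving Fø7.
F-: root F down a minor third → D, giving D-.
Ebsus2: root Eb down a minor third → C, giving Csus2.
Ab-7: root Ab down a minor third → F, giving F-7.

F#°7 Bm6 Fø7 D- Csus2 F-7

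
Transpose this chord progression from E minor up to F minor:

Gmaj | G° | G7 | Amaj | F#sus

Abmaj Ab° Ab7 Bbmaj Gsus

E minor up to F minor is a minor second; each chord root moves by that interval while the quality stays the same.
Gmaj: root G up a minor second → Ab, giving Abmaj.
G°: root G up a minor second → Ab, giving Ab°.
G7: root G up a minor second → Ab, giving Ab7.
Amaj: root A up a minor second → Bb, giving Bbmaj.
F#sus: root F# up a minor second → G, giving Gsus.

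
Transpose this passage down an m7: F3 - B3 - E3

F3 → G2
B3 → C#3
E3 → F#2

G2 C#3 F#2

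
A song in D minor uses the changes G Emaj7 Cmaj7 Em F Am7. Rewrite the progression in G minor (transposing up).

D minor up to G minor is a perfect fourth; each chord root moves by that interval while the quality stays the same.
G: root G up a perfect fourth → C, giving C.
Emaj7: root E up a perfect fourth → A, giving Amaj7.
Cmaj7: root C up a perfect fourth → F, giving Fmaj7.
Em: root E up a perfect fourth → A, giving Am.
F: root F up a perfect fourth → Bb, giving Bb.
Am7: root A up a perfect fourth → D, giving Dm7.

C Amaj7 Fmaj7 Am Bb Dm7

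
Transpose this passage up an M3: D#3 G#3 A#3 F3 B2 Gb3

F##3 B#3 C##4 A3 D#3 Bb3

A major third up from D#3 gives F##3.
G#3 up a major third is B#3.
A major third up from A#3 gives C##4.
F3: a third up reaches A, and 4 semitones makes it A3.
A major third up from B2 gives D#3.
Gb3 up a major third is Bb3.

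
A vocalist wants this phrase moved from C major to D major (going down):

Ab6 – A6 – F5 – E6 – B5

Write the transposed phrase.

Bb5 B5 G4 F#5 C#5

From C down to D is a minor seventh; apply that to each pitch.
Ab6 becomes Bb5
A6 becomes B5
F5 becomes G4
E6 becomes F#5
B5 becomes C#5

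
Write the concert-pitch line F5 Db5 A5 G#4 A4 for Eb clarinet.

D5 Bb4 F#5 E#4 F#4

Written C4 sounds as Eb4 on the Eb clarinet, so concert pitches are written a minor third down.
F5 to D5
Db5 to Bb4
A5 to F#5
G#4 to E#4
A4 to F#4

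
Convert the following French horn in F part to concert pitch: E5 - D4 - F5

The French horn in F sounds a perfect fifth below written, so transpose each written note down a perfect fifth.
E5 becomes A4
D4 becomes G3
F5 becomes Bb4

A4 G3 Bb4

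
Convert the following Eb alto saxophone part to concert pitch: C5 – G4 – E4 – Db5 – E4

Eb4 Bb3 G3 Fb4 G3

Written C4 on the Eb alto saxophone sounds as Eb3, a major sixth lower; apply that shift to every note.
C5 to Eb4
G4 to Bb3
E4 to G3
Db5 to Fb4
E4 to G3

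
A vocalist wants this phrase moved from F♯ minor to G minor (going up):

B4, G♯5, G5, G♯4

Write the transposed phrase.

F♯ minor to G minor up is a minor second, so every note moves up by that interval.
B4 becomes C5
G#5 becomes A5
G5 becomes Ab5
G#4 becomes A4

C5 A5 Ab5 A4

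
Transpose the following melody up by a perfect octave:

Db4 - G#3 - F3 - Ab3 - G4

Db5 G#4 F4 Ab4 G5

Db4: an octave up reaches D, and 12 semitones makes it Db5.
A perfect octave up from G#3 gives G#4.
F3 up a perfect octave is F4.
Ab3: an octave up reaches A, and 12 semitones makes it Ab4.
G4: an octave up reaches G, and 12 semitones makes it G5.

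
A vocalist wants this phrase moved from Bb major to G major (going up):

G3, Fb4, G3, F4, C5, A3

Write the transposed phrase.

E4 Db5 E4 D5 A5 F#4

From Bb up to G is a major sixth; apply that to each pitch.
G3 -> E4
Fb4 -> Db5
G3 -> E4
F4 -> D5
C5 -> A5
A3 -> F#4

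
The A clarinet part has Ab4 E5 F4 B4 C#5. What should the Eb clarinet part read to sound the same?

First find concert pitch: the A clarinet sounds a minor third below written, so Ab4 E5 F4 B4 C#5 sounds F4 C#5 D4 G#4 A#4.
Then write for Eb clarinet: it sounds a minor third above written, so the part must be a minor third below concert.
F4 → D4
C#5 → A#4
D4 → B3
G#4 → E#4
A#4 → F##4

D4 A#4 B3 E#4 F##4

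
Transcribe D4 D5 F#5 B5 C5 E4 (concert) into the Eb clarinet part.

The Eb clarinet sounds a minor third above written, so the written part must be a minor third below concert — transpose each note down.
D4 -> B3
D5 -> B4
F#5 -> D#5
B5 -> G#5
C5 -> A4
E4 -> C#4

B3 B4 D#5 G#5 A4 C#4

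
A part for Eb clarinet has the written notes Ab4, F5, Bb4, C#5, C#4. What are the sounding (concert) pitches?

Cb5 Ab5 Db5 E5 E4

The Eb clarinet sounds a minor third above written, so transpose each written note up a minor third.
Ab4 gives Cb5
F5 gives Ab5
Bb4 gives Db5
C#5 gives E5
C#4 gives E4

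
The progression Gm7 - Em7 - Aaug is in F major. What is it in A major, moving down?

Bm7 G#m7 C#aug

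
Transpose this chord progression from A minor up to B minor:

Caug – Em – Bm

A minor up to B minor is a major second; each chord root moves by that interval while the quality stays the same.
Caug: root C up a major second → D, giving Daug.
Em: root E up a major second → F#, giving F#m.
Bm: root B up a major second → C#, giving C#m.

Daug F#m C#m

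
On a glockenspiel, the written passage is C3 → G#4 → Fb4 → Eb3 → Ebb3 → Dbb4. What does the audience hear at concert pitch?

C5 G#6 Fb6 Eb5 Ebb5 Dbb6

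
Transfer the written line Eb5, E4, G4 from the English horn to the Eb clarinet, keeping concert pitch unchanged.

First find concert pitch: the English horn sounds a perfect fifth below written, so Eb5 E4 G4 sounds Ab4 A3 C4.
Then write for Eb clarinet: it sounds a minor third above written, so the part must be a minor third below concert.
Ab4 → F4
A3 → F#3
C4 → A3

F4 F#3 A3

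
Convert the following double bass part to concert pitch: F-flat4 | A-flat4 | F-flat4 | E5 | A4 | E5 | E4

Written C4 on the double bass sounds as C3, a perfect octave lower; apply that shift to every note.
Fb4 -> Fb3
Ab4 -> Ab3
Fb4 -> Fb3
E5 -> E4
A4 -> A3
E5 -> E4
E4 -> E3

Fb3 Ab3 Fb3 E4 A3 E4 E3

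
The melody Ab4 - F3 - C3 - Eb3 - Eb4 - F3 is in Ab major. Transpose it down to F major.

F4 D3 A2 C3 C4 D3

Ab major to F major down is a minor third, so every note moves down by that interval.
Ab4 -> F4
F3 -> D3
C3 -> A2
Eb3 -> C3
Eb4 -> C4
F3 -> D3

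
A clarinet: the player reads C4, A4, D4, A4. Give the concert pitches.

The A clarinet sounds a minor third below written, so transpose each written note down a minor third.
C4 to A3
A4 to F#4
D4 to B3
A4 to F#4

A3 F#4 B3 F#4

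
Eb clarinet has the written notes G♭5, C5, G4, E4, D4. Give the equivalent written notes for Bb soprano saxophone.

First find concert pitch: the Eb clarinet sounds a minor third above written, so G♭5 C5 G4 E4 D4 sounds Bbb5 Eb5 Bb4 G4 F4.
Then write for Bb soprano saxophone: it sounds a major second below written, so the part must be a major second above concert.
Bbb5 → Cb6
Eb5 → F5
Bb4 → C5
G4 → A4
F4 → G4

Cb6 F5 C5 A4 G4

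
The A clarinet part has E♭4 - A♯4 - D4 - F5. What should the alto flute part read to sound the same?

F4 B#4 E4 G5

First find concert pitch: the A clarinet sounds a minor third below written, so E♭4 A♯4 D4 F5 sounds C4 F##4 B3 D5.
Then write for alto flute: it sounds a perfect fourth below written, so the part must be a perfect fourth above concert.
C4 → F4
F##4 → B#4
B3 → E4
D5 → G5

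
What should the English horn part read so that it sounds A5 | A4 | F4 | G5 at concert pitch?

E6 E5 C5 D6

The English horn sounds a perfect fifth below written, so the written part must be a perfect fifth above concert — transpose each note up.
A5 → E6
A4 → E5
F4 → C5
G5 → D6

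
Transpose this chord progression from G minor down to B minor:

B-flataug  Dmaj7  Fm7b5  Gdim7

G minor down to B minor is a minor sixth; each chord root moves by that interval while the quality stays the same.
B-flataug: root B-flat down a minor sixth → D, giving Daug.
Dmaj7: root D down a minor sixth → F#, giving F#maj7.
Fm7b5: root F down a minor sixth → A, giving Am7b5.
Gdim7: root G down a minor sixth → B, giving Bdim7.

Daug F#maj7 Am7b5 Bdim7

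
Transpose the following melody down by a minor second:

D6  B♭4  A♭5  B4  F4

D6 down a minor second is C#6.
A minor second down from Bb4 gives A4.
A minor second down from Ab5 gives G5.
A minor second down from B4 gives A#4.
A minor second down from F4 gives E4.

C#6 A4 G5 A#4 E4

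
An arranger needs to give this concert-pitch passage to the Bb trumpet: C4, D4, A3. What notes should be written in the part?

The Bb trumpet sounds a major second below written, so the written part must be a major second above concert — transpose each note up.
C4 → D4
D4 → E4
A3 → B3

D4 E4 B3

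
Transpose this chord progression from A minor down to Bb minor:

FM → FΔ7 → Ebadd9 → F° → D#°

A minor down to Bb minor is a major seventh; each chord root moves by that interval while the quality stays the same.
FM: root F down a major seventh → Gb, giving GbM.
FΔ7: root F down a major seventh → Gb, giving GbΔ7.
Ebadd9: root Eb down a major seventh → Fb, giving Fbadd9.
F°: root F down a major seventh → Gb, giving Gb°.
D#°: root D# down a major seventh → E, giving E°.

GbM GbΔ7 Fbadd9 Gb° E°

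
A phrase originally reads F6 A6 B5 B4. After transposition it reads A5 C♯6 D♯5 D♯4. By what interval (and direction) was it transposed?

down a minor sixth

Take the first pair: F6 → A5. F to A spans 6 letter names, so the interval is some kind of sixth.
A5 to F6 is 8 semitones, which makes it a minor sixth; the second version is lower, so the direction is down.
Checking another pair — B4 → D#4 — gives the same interval.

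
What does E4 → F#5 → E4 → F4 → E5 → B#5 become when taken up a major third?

G#4 A#5 G#4 A4 G#5 D##6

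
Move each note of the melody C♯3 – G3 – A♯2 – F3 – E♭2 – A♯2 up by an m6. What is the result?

C#3 -> A3
G3 -> Eb4
A#2 -> F#3
F3 -> Db4
Eb2 -> Cb3
A#2 -> F#3

A3 Eb4 F#3 Db4 Cb3 F#3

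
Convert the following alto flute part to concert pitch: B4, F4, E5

Written C4 on the alto flute sounds as G3, a perfect fourth lower; apply that shift to every note.
B4 to F#4
F4 to C4
E5 to B4

F#4 C4 B4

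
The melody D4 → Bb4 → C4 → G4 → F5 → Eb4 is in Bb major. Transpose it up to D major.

F#4 D5 E4 B4 A5 G4

From Bb up to D is a major third; apply that to each pitch.
D4 -> F#4
Bb4 -> D5
C4 -> E4
G4 -> B4
F5 -> A5
Eb4 -> G4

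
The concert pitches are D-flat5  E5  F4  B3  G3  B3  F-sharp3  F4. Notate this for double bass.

Written C4 sounds as C3 on the double bass, so concert pitches are written a perfect octave up.
Db5 -> Db6
E5 -> E6
F4 -> F5
B3 -> B4
G3 -> G4
B3 -> B4
F#3 -> F#4
F4 -> F5

Db6 E6 F5 B4 G4 B4 F#4 F5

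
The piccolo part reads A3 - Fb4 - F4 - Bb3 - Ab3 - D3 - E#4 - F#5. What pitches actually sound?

The piccolo sounds a perfect octave above written, so transpose each written note up a perfect octave.
A3 → A4
Fb4 → Fb5
F4 → F5
Bb3 → Bb4
Ab3 → Ab4
D3 → D4
E#4 → E#5
F#5 → F#6

A4 Fb5 F5 Bb4 Ab4 D4 E#5 F#6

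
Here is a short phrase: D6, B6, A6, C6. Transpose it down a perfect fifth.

G5 E6 D6 F5

D6 to G5
B6 to E6
A6 to D6
C6 to F5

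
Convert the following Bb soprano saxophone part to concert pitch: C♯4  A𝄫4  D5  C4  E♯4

The Bb soprano saxophone sounds a major second below written, so transpose each written note down a major second.
C#4 gives B3
Abb4 gives Gbb4
D5 gives C5
C4 gives Bb3
E#4 gives D#4

B3 Gbb4 C5 Bb3 D#4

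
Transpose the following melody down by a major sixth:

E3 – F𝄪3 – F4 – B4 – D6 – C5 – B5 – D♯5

E3 down a major sixth is G2.
F##3: a sixth down reaches A, and 9 semitones makes it A#2.
A major sixth down from F4 gives Ab3.
B4: a sixth down reaches D, and 9 semitones makes it D4.
A major sixth down from D6 gives F5.
C5: a sixth down reaches E, and 9 semitones makes it Eb4.
A major sixth down from B5 gives D5.
A major sixth down from D#5 gives F#4.

G2 A#2 Ab3 D4 F5 Eb4 D5 F#4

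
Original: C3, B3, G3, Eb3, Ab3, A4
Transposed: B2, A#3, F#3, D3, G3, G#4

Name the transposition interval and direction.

down a minor second

From C3 to B2 is 2 letter names — a second of some quality.
B2 to C3 is 1 semitone, which makes it a minor second; the second version is lower, so the direction is down.
Checking another pair — A4 → G#4 — gives the same interval.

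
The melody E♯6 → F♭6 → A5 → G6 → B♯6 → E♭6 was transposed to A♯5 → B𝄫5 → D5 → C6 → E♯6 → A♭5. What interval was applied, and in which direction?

down a perfect fifth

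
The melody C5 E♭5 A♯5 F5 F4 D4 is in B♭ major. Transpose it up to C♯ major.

D#5 F#5 B##5 G#5 G#4 E#4

From B♭ up to C♯ is an augmented second; apply that to each pitch.
C5 -> D#5
Eb5 -> F#5
A#5 -> B##5
F5 -> G#5
F4 -> G#4
D4 -> E#4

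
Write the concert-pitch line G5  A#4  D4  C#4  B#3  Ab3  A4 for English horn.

The English horn sounds a perfect fifth below written, so the written part must be a perfect fifth above concert — transpose each note up.
G5 -> D6
A#4 -> E#5
D4 -> A4
C#4 -> G#4
B#3 -> F##4
Ab3 -> Eb4
A4 -> E5

D6 E#5 A4 G#4 F##4 Eb4 E5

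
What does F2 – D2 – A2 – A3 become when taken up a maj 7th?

E3 C#3 G#3 G#4

F2 becomes E3
D2 becomes C#3
A2 becomes G#3
A3 becomes G#4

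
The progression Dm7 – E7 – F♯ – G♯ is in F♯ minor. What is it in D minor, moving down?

F♯ minor down to D minor is a major third; each chord root moves by that interval while the quality stays the same.
Dm7: root D down a major third → Bb, giving Bbm7.
E7: root E down a major third → C, giving C7.
F♯: root F♯ down a major third → D, giving D.
G♯: root G♯ down a major third → E, giving E.

Bbm7 C7 D E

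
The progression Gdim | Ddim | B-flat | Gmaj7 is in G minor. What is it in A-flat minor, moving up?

Abdim Ebdim Cb Abmaj7

G minor up to A-flat minor is a minor second; each chord root moves by that interval while the quality stays the same.
Gdim: root G up a minor second → Ab, giving Abdim.
Ddim: root D up a minor second → Eb, giving Ebdim.
B-flat: root B-flat up a minor second → Cb, giving Cb.
Gmaj7: root G up a minor second → Ab, giving Abmaj7.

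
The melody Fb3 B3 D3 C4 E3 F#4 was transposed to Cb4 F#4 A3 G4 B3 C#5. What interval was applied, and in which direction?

up a perfect fifth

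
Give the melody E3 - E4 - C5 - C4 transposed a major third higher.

G#3 G#4 E5 E4

E3 up a major third is G#3.
A major third up from E4 gives G#4.
C5 up a major third is E5.
C4: a third up reaches E, and 4 semitones makes it E4.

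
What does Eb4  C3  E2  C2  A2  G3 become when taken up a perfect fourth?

Ab4 F3 A2 F2 D3 C4

Eb4 -> Ab4
C3 -> F3
E2 -> A2
C2 -> F2
A2 -> D3
G3 -> C4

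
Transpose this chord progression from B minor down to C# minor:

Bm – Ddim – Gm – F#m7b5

C#m Edim Am G#m7b5

B minor down to C# minor is a minor seventh; each chord root moves by that interval while the quality stays the same.
Bm: root B down a minor seventh → C#, giving C#m.
Ddim: root D down a minor seventh → E, giving Edim.
Gm: root G down a minor seventh → A, giving Am.
F#m7b5: root F# down a minor seventh → G#, giving G#m7b5.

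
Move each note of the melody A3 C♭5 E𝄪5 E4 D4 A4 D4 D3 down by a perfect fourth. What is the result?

A3: a fourth down reaches E, and 5 semitones makes it E3.
Cb5 down a perfect fourth is Gb4.
E##5: a fourth down reaches B, and 5 semitones makes it B##4.
A perfect fourth down from E4 gives B3.
A perfect fourth down from D4 gives A3.
A4: a fourth down reaches E, and 5 semitones makes it E4.
D4: a fourth down reaches A, and 5 semitones makes it A3.
D3 down a perfect fourth is A2.

E3 Gb4 B##4 B3 A3 E4 A3 A2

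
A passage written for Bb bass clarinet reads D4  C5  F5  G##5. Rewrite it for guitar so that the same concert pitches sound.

C4 Bb4 Eb5 F##5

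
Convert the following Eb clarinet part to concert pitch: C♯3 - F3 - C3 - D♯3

Written C4 on the Eb clarinet sounds as Eb4, a minor third higher; apply that shift to every note.
C#3 gives E3
F3 gives Ab3
C3 gives Eb3
D#3 gives F#3

E3 Ab3 Eb3 F#3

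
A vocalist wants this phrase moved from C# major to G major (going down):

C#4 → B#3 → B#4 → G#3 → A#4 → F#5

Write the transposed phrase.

G3 F#3 F#4 D3 E4 C5

C# major to G major down is an augmented fourth, so every note moves down by that interval.
C#4 to G3
B#3 to F#3
B#4 to F#4
G#3 to D3
A#4 to E4
F#5 to C5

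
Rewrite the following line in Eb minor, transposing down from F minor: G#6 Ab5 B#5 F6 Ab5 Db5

F#6 Gb5 A#5 Eb6 Gb5 Cb5

F minor to Eb minor down is a major second, so every note moves down by that interval.
G#6 → F#6
Ab5 → Gb5
B#5 → A#5
F6 → Eb6
Ab5 → Gb5
Db5 → Cb5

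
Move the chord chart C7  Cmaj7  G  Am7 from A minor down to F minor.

A minor down to F minor is a major third; each chord root moves by that interval while the quality stays the same.
C7: root C down a major third → Ab, giving Ab7.
Cmaj7: root C down a major third → Ab, giving Abmaj7.
G: root G down a major third → Eb, giving Eb.
Am7: root A down a major third → F, giving Fm7.

Ab7 Abmaj7 Eb Fm7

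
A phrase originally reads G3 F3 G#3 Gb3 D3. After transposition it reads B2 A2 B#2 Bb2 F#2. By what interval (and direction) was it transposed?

Take the first pair: G3 → B2. G to B spans 6 letter names, so the interval is some kind of sixth.
B2 to G3 is 8 semitones, which makes it a minor sixth; the second version is lower, so the direction is down.
Checking another pair — D3 → F#2 — gives the same interval.

down a minor sixth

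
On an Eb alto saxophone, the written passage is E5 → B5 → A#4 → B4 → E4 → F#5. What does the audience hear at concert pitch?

The Eb alto saxophone sounds a major sixth below written, so transpose each written note down a major sixth.
E5 becomes G4
B5 becomes D5
A#4 becomes C#4
B4 becomes D4
E4 becomes G3
F#5 becomes A4

G4 D5 C#4 D4 G3 A4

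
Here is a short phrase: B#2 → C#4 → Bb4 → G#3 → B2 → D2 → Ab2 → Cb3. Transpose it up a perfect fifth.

F##3 G#4 F5 D#4 F#3 A2 Eb3 Gb3

B#2 up a perfect fifth is F##3.
C#4: a fifth up reaches G, and 7 semitones makes it G#4.
A perfect fifth up from Bb4 gives F5.
G#3: a fifth up reaches D, and 7 semitones makes it D#4.
A perfect fifth up from B2 gives F#3.
D2: a fifth up reaches A, and 7 semitones makes it A2.
Ab2: a fifth up reaches E, and 7 semitones makes it Eb3.
Cb3: a fifth up reaches G, and 7 semitones makes it Gb3.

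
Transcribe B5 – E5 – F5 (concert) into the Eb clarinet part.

Written C4 sounds as Eb4 on the Eb clarinet, so concert pitches are written a minor third down.
B5 -> G#5
E5 -> C#5
F5 -> D5

G#5 C#5 D5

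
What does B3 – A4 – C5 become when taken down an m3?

G#3 F#4 A4

B3 -> G#3
A4 -> F#4
C5 -> A4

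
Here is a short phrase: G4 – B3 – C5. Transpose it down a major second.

G4 gives F4
B3 gives A3
C5 gives Bb4

F4 A3 Bb4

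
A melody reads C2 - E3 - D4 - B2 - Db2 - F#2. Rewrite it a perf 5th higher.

C2 → G2
E3 → B3
D4 → A4
B2 → F#3
Db2 → Ab2
F#2 → C#3

G2 B3 A4 F#3 Ab2 C#3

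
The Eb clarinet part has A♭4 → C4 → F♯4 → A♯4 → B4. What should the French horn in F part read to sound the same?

Gb5 Bb4 E5 G#5 A5

First find concert pitch: the Eb clarinet sounds a minor third above written, so A♭4 C4 F♯4 A♯4 B4 sounds Cb5 Eb4 A4 C#5 D5.
Then write for French horn in F: it sounds a perfect fifth below written, so the part must be a perfect fifth above concert.
Cb5 → Gb5
Eb4 → Bb4
A4 → E5
C#5 → G#5
D5 → A5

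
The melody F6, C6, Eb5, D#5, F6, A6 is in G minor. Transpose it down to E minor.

D6 A5 C5 B#4 D6 F#6

From G down to E is a minor third; apply that to each pitch.
F6 becomes D6
C6 becomes A5
Eb5 becomes C5
D#5 becomes B#4
F6 becomes D6
A6 becomes F#6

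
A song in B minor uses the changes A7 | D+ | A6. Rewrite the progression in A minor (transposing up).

B minor up to A minor is a minor seventh; each chord root moves by that interval while the quality stays the same.
A7: root A up a minor seventh → G, giving G7.
D+: root D up a minor seventh → C, giving C+.
A6: root A up a minor seventh → G, giving G6.

G7 C+ G6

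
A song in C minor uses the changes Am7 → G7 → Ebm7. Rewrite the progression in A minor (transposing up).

F#m7 E7 Cm7

C minor up to A minor is a major sixth; each chord root moves by that interval while the quality stays the same.
Am7: root A up a major sixth → F#, giving F#m7.
G7: root G up a major sixth → E, giving E7.
Ebm7: root Eb up a major sixth → C, giving Cm7.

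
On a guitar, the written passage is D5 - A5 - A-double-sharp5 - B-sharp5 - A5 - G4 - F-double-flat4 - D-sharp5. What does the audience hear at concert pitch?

D4 A4 A##4 B#4 A4 G3 Fbb3 D#4

Written C4 on the guitar sounds as C3, a perfect octave lower; apply that shift to every note.
D5 → D4
A5 → A4
A##5 → A##4
B#5 → B#4
A5 → A4
G4 → G3
Fbb4 → Fbb3
D#5 → D#4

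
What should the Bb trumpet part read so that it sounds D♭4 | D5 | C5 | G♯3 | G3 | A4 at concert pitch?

Eb4 E5 D5 A#3 A3 B4

Written C4 sounds as Bb3 on the Bb trumpet, so concert pitches are written a major second up.
Db4 becomes Eb4
D5 becomes E5
C5 becomes D5
G#3 becomes A#3
G3 becomes A3
A4 becomes B4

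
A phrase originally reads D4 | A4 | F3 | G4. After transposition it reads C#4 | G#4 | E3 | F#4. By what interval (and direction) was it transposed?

down a minor second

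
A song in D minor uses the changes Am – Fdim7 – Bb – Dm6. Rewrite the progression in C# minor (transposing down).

G#m Edim7 A C#m6

D minor down to C# minor is a minor second; each chord root moves by that interval while the quality stays the same.
Am: root A down a minor second → G#, giving G#m.
Fdim7: root F down a minor second → E, giving Edim7.
Bb: root Bb down a minor second → A, giving A.
Dm6: root D down a minor second → C#, giving C#m6.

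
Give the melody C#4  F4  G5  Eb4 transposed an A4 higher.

F##4 B4 C#6 A4

C#4: a fourth up reaches F, and 6 semitones makes it F##4.
An augmented fourth up from F4 gives B4.
An augmented fourth up from G5 gives C#6.
Eb4: a fourth up reaches A, and 6 semitones makes it A4.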